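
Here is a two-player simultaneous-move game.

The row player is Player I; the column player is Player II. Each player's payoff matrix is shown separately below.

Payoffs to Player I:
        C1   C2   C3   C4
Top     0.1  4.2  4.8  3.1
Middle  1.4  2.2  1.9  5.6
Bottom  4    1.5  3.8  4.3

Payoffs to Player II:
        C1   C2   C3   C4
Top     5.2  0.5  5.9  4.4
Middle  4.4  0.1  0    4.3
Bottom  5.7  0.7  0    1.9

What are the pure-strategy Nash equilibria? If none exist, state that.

(Top, C3) and (Bottom, C1)

(Top, C1): Player I can switch to Middle (0.1 → 1.4). Not NE.
(Top, C2): Player II can switch to C1 (0.5 → 5.2). Not NE.
(Top, C3): Player I gets 4.8, best alternative 3.8; Player II gets 5.9, best alternative 5.2. No profitable deviation — NE.
(Top, C4): Player I can switch to Middle (3.1 → 5.6). Not NE.
(Middle, C1): Player I can switch to Bottom (1.4 → 4). Not NE.
(Middle, C2): Player I can switch to Top (2.2 → 4.2). Not NE.
(Middle, C3): Player I can switch to Top (1.9 → 4.8). Not NE.
(Middle, C4): Player II can switch to C1 (4.3 → 4.4). Not NE.
(Bottom, C1): Player I gets 4, best alternative 1.4; Player II gets 5.7, best alternative 1.9. No profitable deviation — NE.
(Bottom, C2): Player I can switch to Top (1.5 → 4.2). Not NE.
(The remaining 2 profiles each have a profitable deviation by the same check.)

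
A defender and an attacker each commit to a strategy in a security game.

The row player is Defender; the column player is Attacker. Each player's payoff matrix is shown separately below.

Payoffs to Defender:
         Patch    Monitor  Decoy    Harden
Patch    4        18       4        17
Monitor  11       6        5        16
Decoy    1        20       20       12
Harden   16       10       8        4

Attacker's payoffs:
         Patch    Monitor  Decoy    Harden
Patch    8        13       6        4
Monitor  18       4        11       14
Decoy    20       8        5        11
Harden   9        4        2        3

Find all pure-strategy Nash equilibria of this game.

Defender against Patch: payoffs 4, 11, 1, 16 → best response Harden.
Defender against Monitor: payoffs 18, 6, 20, 10 → best response Decoy.
Defender against Decoy: payoffs 4, 5, 20, 8 → best response Decoy.
Defender against Harden: payoffs 17, 16, 12, 4 → best response Patch.
Attacker against Patch: payoffs 8, 13, 6, 4 → best response Monitor.
Attacker against Monitor: payoffs 18, 4, 11, 14 → best response Patch.
Attacker against Decoy: payoffs 20, 8, 5, 11 → best response Patch.
Attacker against Harden: payoffs 9, 4, 2, 3 → best response Patch.
Mutual best responses: (Harden, Patch).

(Harden, Patch)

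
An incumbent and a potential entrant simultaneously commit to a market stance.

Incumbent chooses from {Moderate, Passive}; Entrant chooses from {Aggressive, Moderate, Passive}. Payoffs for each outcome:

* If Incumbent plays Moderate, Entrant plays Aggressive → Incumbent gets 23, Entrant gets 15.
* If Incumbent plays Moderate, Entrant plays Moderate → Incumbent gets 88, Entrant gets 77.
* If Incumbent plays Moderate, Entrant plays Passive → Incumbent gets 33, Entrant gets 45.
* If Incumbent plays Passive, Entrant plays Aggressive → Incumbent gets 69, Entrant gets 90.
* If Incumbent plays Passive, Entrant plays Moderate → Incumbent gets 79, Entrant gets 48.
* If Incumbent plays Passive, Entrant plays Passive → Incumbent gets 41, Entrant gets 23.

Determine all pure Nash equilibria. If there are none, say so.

The pure Nash equilibria are (Moderate, Moderate), (Passive, Aggressive).

(Moderate, Aggressive): Incumbent can switch to Passive (23 → 69). Not NE.
(Moderate, Moderate): Incumbent gets 88, best alternative 79; Entrant gets 77, best alternative 45. No profitable deviation — NE.
(Moderate, Passive): Incumbent can switch to Passive (33 → 41). Not NE.
(Passive, Aggressive): Incumbent gets 69, best alternative 23; Entrant gets 90, best alternative 48. No profitable deviation — NE.
(Passive, Moderate): Incumbent can switch to Moderate (79 → 88). Not NE.
(Passive, Passive): Entrant can switch to Aggressive (23 → 90). Not NE.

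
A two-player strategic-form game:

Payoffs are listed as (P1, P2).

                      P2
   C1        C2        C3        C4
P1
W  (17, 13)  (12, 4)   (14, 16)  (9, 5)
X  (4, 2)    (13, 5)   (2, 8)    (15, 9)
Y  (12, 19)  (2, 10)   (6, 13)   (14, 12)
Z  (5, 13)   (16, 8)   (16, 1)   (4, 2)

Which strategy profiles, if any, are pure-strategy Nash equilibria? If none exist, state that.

P1 against C1: payoffs 17, 4, 12, 5 → best response W.
P1 against C2: payoffs 12, 13, 2, 16 → best response Z.
P1 against C3: payoffs 14, 2, 6, 16 → best response Z.
P1 against C4: payoffs 9, 15, 14, 4 → best response X.
P2 against W: payoffs 13, 4, 16, 5 → best response C3.
P2 against X: payoffs 2, 5, 8, 9 → best response C4.
P2 against Y: payoffs 19, 10, 13, 12 → best response C1.
P2 against Z: payoffs 13, 8, 1, 2 → best response C1.
Mutual best responses: (X, C4).

The unique pure-strategy Nash equilibrium is (X, C4).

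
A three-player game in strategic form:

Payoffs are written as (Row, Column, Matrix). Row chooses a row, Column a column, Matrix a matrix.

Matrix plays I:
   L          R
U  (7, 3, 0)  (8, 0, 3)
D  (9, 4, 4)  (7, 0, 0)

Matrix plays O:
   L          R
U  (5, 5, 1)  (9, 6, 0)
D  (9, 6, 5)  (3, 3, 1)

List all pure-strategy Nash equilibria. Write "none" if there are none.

Row against (L, I): payoffs 7, 9 → best response D.
Row against (L, O): payoffs 5, 9 → best response D.
Row against (R, I): payoffs 8, 7 → best response U.
Row against (R, O): payoffs 9, 3 → best response U.
Column against (U, I): payoffs 3, 0 → best response L.
Column against (U, O): payoffs 5, 6 → best response R.
Column against (D, I): payoffs 4, 0 → best response L.
Column against (D, O): payoffs 6, 3 → best response L.
Matrix against (U, L): payoffs 0, 1 → best response O.
Matrix against (U, R): payoffs 3, 0 → best response I.
Matrix against (D, L): payoffs 4, 5 → best response O.
Matrix against (D, R): payoffs 0, 1 → best response O.
Mutual best responses: (D, L, O).

The unique pure-strategy Nash equilibrium is (D, L, O).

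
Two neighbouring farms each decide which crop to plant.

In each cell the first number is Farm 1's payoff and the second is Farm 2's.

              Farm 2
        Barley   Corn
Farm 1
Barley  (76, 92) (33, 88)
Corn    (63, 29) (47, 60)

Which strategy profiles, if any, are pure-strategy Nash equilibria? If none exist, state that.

For each player, find the best response to each opponent profile; mutual best responses are the pure NE.
Farm 1 against Barley: payoffs 76, 63 → best response Barley.
Farm 1 against Corn: payoffs 33, 47 → best response Corn.
Farm 2 against Barley: payoffs 92, 88 → best response Barley.
Farm 2 against Corn: payoffs 29, 60 → best response Corn.
Mutual best responses: (Barley, Barley); (Corn, Corn).

(Barley, Barley) and (Corn, Corn)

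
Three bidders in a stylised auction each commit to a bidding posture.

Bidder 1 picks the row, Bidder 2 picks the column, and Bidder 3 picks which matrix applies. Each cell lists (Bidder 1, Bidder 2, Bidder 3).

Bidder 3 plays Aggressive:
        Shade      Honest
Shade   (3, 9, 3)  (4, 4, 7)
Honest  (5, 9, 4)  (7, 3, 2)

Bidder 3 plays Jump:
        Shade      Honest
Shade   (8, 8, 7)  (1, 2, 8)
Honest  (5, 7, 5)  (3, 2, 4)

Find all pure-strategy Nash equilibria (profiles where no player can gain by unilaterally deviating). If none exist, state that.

(Shade, Shade, Aggressive): Bidder 1 can switch to Honest (3 → 5). Not NE.
(Shade, Shade, Jump): Bidder 1 gets 8, best alternative 5; Bidder 2 gets 8, best alternative 2; Bidder 3 gets 7, best alternative 3. No profitable deviation — NE.
(Shade, Honest, Aggressive): Bidder 1 can switch to Honest (4 → 7). Not NE.
(Shade, Honest, Jump): Bidder 1 can switch to Honest (1 → 3). Not NE.
(Honest, Shade, Aggressive): Bidder 3 can switch to Jump (4 → 5). Not NE.
(Honest, Shade, Jump): Bidder 1 can switch to Shade (5 → 8). Not NE.
(Honest, Honest, Aggressive): Bidder 2 can switch to Shade (3 → 9). Not NE.
(Honest, Honest, Jump): Bidder 2 can switch to Shade (2 → 7). Not NE.

The unique pure-strategy Nash equilibrium is (Shade, Shade, Jump).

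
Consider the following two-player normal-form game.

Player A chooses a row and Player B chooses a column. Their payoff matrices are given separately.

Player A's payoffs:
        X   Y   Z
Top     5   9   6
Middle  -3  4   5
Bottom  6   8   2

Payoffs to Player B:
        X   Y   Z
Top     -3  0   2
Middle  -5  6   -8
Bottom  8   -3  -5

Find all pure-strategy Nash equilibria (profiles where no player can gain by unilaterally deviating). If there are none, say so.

For each strategy profile, look for a profitable unilateral deviation.
(Top, X): Player A can switch to Bottom (5 → 6). Not NE.
(Top, Y): Player B can switch to Z (0 → 2). Not NE.
(Top, Z): Player A gets 6, best alternative 5; Player B gets 2, best alternative 0. No profitable deviation — NE.
(Middle, X): Player A can switch to Top (-3 → 5). Not NE.
(Middle, Y): Player A can switch to Top (4 → 9). Not NE.
(Middle, Z): Player A can switch to Top (5 → 6). Not NE.
(Bottom, X): Player A gets 6, best alternative 5; Player B gets 8, best alternative -3. No profitable deviation — NE.
(Bottom, Y): Player A can switch to Top (8 → 9). Not NE.
(Bottom, Z): Player A can switch to Top (2 → 6). Not NE.

(Top, Z) and (Bottom, X)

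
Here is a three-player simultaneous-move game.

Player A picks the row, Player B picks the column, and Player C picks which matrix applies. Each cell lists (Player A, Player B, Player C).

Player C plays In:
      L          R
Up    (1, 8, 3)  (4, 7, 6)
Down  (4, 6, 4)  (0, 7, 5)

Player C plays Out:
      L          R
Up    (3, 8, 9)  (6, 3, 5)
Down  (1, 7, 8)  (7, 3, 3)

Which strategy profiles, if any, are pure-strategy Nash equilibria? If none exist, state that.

Pure NE: (Up, L, Out)

Check each profile: it is a Nash equilibrium iff no player can strictly gain by switching unilaterally.
(Up, L, In): Player A can switch to Down (1 → 4). Not NE.
(Up, L, Out): Player A gets 3, best alternative 1; Player B gets 8, best alternative 3; Player C gets 9, best alternative 3. No profitable deviation — NE.
(Up, R, In): Player B can switch to L (7 → 8). Not NE.
(Up, R, Out): Player A can switch to Down (6 → 7). Not NE.
(Down, L, In): Player B can switch to R (6 → 7). Not NE.
(Down, L, Out): Player A can switch to Up (1 → 3). Not NE.
(Down, R, In): Player A can switch to Up (0 → 4). Not NE.
(Down, R, Out): Player B can switch to L (3 → 7). Not NE.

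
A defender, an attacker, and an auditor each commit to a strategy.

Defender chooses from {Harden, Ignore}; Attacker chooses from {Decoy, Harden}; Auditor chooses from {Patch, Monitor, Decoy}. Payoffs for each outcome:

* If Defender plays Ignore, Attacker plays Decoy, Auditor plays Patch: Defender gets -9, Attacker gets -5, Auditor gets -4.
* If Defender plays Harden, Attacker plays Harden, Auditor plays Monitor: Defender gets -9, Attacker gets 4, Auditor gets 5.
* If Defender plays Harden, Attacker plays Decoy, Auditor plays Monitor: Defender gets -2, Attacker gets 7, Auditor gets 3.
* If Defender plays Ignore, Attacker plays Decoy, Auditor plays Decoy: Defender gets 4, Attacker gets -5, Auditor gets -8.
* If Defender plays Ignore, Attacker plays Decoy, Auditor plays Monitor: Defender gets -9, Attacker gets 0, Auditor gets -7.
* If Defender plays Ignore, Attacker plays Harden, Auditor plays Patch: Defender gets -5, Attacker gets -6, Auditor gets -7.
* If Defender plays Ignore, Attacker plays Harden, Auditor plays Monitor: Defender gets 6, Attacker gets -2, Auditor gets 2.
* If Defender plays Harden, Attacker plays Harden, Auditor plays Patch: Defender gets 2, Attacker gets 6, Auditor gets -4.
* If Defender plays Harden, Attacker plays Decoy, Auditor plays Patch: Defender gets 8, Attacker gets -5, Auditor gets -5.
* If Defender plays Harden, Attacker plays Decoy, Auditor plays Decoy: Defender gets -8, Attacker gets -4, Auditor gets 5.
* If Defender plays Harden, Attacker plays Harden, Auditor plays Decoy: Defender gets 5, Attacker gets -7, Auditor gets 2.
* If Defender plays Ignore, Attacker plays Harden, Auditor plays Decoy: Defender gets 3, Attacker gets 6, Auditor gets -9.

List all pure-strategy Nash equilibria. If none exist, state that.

(Harden, Decoy, Patch): Attacker can switch to Harden (-5 → 6). Not NE.
(Harden, Decoy, Monitor): Auditor can switch to Decoy (3 → 5). Not NE.
(Harden, Decoy, Decoy): Defender can switch to Ignore (-8 → 4). Not NE.
(Harden, Harden, Patch): Auditor can switch to Monitor (-4 → 5). Not NE.
(Harden, Harden, Monitor): Defender can switch to Ignore (-9 → 6). Not NE.
(Harden, Harden, Decoy): Attacker can switch to Decoy (-7 → -4). Not NE.
(Ignore, Decoy, Patch): Defender can switch to Harden (-9 → 8). Not NE.
(Ignore, Decoy, Monitor): Defender can switch to Harden (-9 → -2). Not NE.
(Ignore, Decoy, Decoy): Attacker can switch to Harden (-5 → 6). Not NE.
(Ignore, Harden, Patch): Defender can switch to Harden (-5 → 2). Not NE.
(The remaining 2 profiles each have a profitable deviation by the same check.)

There is no pure-strategy Nash equilibrium.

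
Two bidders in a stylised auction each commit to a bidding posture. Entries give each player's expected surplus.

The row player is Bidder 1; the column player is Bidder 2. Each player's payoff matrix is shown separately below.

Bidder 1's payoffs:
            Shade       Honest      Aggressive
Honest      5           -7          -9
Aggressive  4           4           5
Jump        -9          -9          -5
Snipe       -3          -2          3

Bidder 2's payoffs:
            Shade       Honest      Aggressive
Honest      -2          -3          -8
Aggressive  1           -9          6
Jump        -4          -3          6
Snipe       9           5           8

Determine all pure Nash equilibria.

(Honest, Shade): Bidder 1 gets 5, best alternative 4; Bidder 2 gets -2, best alternative -3. No profitable deviation — NE.
(Honest, Honest): Bidder 1 can switch to Aggressive (-7 → 4). Not NE.
(Honest, Aggressive): Bidder 1 can switch to Aggressive (-9 → 5). Not NE.
(Aggressive, Shade): Bidder 1 can switch to Honest (4 → 5). Not NE.
(Aggressive, Honest): Bidder 2 can switch to Shade (-9 → 1). Not NE.
(Aggressive, Aggressive): Bidder 1 gets 5, best alternative 3; Bidder 2 gets 6, best alternative 1. No profitable deviation — NE.
(Jump, Shade): Bidder 1 can switch to Honest (-9 → 5). Not NE.
(Jump, Honest): Bidder 1 can switch to Honest (-9 → -7). Not NE.
(The remaining 4 profiles each have a profitable deviation by the same check.)

The pure Nash equilibria are (Honest, Shade); (Aggressive, Aggressive).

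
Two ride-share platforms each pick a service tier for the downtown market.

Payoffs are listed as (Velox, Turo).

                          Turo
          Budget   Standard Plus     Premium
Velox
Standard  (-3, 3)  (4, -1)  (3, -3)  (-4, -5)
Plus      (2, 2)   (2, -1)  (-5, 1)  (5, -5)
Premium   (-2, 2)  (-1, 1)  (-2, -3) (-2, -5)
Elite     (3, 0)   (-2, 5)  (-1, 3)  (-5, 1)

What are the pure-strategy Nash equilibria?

Velox against Budget: payoffs -3, 2, -2, 3 → best response Elite.
Velox against Standard: payoffs 4, 2, -1, -2 → best response Standard.
Velox against Plus: payoffs 3, -5, -2, -1 → best response Standard.
Velox against Premium: payoffs -4, 5, -2, -5 → best response Plus.
Turo against Standard: payoffs 3, -1, -3, -5 → best response Budget.
Turo against Plus: payoffs 2, -1, 1, -5 → best response Budget.
Turo against Premium: payoffs 2, 1, -3, -5 → best response Budget.
Turo against Elite: payoffs 0, 5, 3, 1 → best response Standard.
No profile is a mutual best response for all players.

This game has no pure Nash equilibrium.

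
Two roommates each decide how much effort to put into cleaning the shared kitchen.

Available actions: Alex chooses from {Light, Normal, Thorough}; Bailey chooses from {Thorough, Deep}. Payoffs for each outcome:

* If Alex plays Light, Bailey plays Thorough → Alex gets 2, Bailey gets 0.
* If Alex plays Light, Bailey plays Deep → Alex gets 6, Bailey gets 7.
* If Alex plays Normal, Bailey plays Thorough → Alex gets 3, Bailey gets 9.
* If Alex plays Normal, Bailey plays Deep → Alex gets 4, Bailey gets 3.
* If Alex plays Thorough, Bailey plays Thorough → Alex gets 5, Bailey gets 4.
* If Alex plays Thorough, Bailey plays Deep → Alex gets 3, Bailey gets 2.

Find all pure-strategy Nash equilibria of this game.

Pure-strategy Nash equilibria: (Light, Deep) and (Thorough, Thorough)

Alex against Thorough: payoffs 2, 3, 5 → best response Thorough.
Alex against Deep: payoffs 6, 4, 3 → best response Light.
Bailey against Light: payoffs 0, 7 → best response Deep.
Bailey against Normal: payoffs 9, 3 → best response Thorough.
Bailey against Thorough: payoffs 4, 2 → best response Thorough.
Mutual best responses: (Light, Deep); (Thorough, Thorough).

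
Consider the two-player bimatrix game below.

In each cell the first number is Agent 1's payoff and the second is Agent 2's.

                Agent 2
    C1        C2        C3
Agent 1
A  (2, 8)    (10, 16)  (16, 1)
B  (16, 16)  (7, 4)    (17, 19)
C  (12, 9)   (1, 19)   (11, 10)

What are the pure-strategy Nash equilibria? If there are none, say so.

The pure Nash equilibria are (A, C2), (B, C3).

Agent 1 against C1: payoffs 2, 16, 12 → best response B.
Agent 1 against C2: payoffs 10, 7, 1 → best response A.
Agent 1 against C3: payoffs 16, 17, 11 → best response B.
Agent 2 against A: payoffs 8, 16, 1 → best response C2.
Agent 2 against B: payoffs 16, 4, 19 → best response C3.
Agent 2 against C: payoffs 9, 19, 10 → best response C2.
Mutual best responses: (A, C2); (B, C3).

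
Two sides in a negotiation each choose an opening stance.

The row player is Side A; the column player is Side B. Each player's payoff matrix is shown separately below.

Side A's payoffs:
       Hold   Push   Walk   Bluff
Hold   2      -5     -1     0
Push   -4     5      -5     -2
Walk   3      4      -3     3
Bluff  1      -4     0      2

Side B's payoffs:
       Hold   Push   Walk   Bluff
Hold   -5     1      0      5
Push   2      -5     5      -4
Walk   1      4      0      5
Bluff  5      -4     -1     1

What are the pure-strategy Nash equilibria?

Pure NE: (Walk, Bluff)

(Hold, Hold): Side A can switch to Walk (2 → 3). Not NE.
(Hold, Push): Side A can switch to Push (-5 → 5). Not NE.
(Hold, Walk): Side A can switch to Bluff (-1 → 0). Not NE.
(Hold, Bluff): Side A can switch to Walk (0 → 3). Not NE.
(Push, Hold): Side A can switch to Hold (-4 → 2). Not NE.
(Push, Push): Side B can switch to Hold (-5 → 2). Not NE.
(Push, Walk): Side A can switch to Hold (-5 → -1). Not NE.
(Push, Bluff): Side A can switch to Hold (-2 → 0). Not NE.
(Walk, Hold): Side B can switch to Push (1 → 4). Not NE.
(Walk, Push): Side A can switch to Push (4 → 5). Not NE.
(Walk, Bluff): Side A gets 3, best alternative 2; Side B gets 5, best alternative 4. No profitable deviation — NE.
(The remaining 5 profiles each have a profitable deviation by the same check.)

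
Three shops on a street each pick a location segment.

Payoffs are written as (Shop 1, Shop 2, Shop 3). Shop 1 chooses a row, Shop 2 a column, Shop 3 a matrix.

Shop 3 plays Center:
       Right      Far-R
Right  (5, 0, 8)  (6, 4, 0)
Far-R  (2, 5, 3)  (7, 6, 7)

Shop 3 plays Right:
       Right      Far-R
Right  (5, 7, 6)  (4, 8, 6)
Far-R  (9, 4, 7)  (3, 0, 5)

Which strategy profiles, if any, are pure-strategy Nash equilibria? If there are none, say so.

Pure-strategy Nash equilibria: (Right, Far-R, Right) and (Far-R, Right, Right) and (Far-R, Far-R, Center)

For each player, find the best response to each opponent profile; mutual best responses are the pure NE.
Shop 1 against (Right, Center): payoffs 5, 2 → best response Right.
Shop 1 against (Right, Right): payoffs 5, 9 → best response Far-R.
Shop 1 against (Far-R, Center): payoffs 6, 7 → best response Far-R.
Shop 1 against (Far-R, Right): payoffs 4, 3 → best response Right.
Shop 2 against (Right, Center): payoffs 0, 4 → best response Far-R.
Shop 2 against (Right, Right): payoffs 7, 8 → best response Far-R.
Shop 2 against (Far-R, Center): payoffs 5, 6 → best response Far-R.
Shop 2 against (Far-R, Right): payoffs 4, 0 → best response Right.
Shop 3 against (Right, Right): payoffs 8, 6 → best response Center.
Shop 3 against (Right, Far-R): payoffs 0, 6 → best response Right.
Shop 3 against (Far-R, Right): payoffs 3, 7 → best response Right.
Shop 3 against (Far-R, Far-R): payoffs 7, 5 → best response Center.
Mutual best responses: (Right, Far-R, Right); (Far-R, Right, Right); (Far-R, Far-R, Center).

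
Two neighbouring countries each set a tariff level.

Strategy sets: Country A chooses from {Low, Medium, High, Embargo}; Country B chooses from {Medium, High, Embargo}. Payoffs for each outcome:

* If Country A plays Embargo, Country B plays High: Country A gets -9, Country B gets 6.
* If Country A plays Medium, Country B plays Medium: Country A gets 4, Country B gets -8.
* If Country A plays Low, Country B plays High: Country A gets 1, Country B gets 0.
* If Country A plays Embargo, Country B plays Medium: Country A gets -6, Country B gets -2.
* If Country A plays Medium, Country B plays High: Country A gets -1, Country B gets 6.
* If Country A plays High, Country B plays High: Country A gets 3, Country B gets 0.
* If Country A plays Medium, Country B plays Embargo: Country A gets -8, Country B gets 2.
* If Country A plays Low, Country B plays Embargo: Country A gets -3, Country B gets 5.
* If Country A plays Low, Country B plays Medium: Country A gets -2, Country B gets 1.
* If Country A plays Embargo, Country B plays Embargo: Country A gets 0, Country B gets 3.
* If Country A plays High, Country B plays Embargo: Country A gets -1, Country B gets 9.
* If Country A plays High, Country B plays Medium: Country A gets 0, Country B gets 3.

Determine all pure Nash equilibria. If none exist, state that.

No pure-strategy Nash equilibrium.

For each player, find the best response to each opponent profile; mutual best responses are the pure NE.
Country A against Medium: payoffs -2, 4, 0, -6 → best response Medium.
Country A against High: payoffs 1, -1, 3, -9 → best response High.
Country A against Embargo: payoffs -3, -8, -1, 0 → best response Embargo.
Country B against Low: payoffs 1, 0, 5 → best response Embargo.
Country B against Medium: payoffs -8, 6, 2 → best response High.
Country B against High: payoffs 3, 0, 9 → best response Embargo.
Country B against Embargo: payoffs -2, 6, 3 → best response High.
No profile is a mutual best response for all players.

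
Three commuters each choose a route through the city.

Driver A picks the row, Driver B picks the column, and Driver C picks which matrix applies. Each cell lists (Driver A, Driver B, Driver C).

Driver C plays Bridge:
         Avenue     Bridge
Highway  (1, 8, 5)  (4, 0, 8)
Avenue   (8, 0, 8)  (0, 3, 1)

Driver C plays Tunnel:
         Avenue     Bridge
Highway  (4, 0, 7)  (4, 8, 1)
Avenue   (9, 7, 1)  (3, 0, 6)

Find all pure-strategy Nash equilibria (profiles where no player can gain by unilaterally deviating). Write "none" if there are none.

No pure-strategy Nash equilibrium.

Driver A against (Avenue, Bridge): payoffs 1, 8 → best response Avenue.
Driver A against (Avenue, Tunnel): payoffs 4, 9 → best response Avenue.
Driver A against (Bridge, Bridge): payoffs 4, 0 → best response Highway.
Driver A against (Bridge, Tunnel): payoffs 4, 3 → best response Highway.
Driver B against (Highway, Bridge): payoffs 8, 0 → best response Avenue.
Driver B against (Highway, Tunnel): payoffs 0, 8 → best response Bridge.
Driver B against (Avenue, Bridge): payoffs 0, 3 → best response Bridge.
Driver B against (Avenue, Tunnel): payoffs 7, 0 → best response Avenue.
Driver C against (Highway, Avenue): payoffs 5, 7 → best response Tunnel.
Driver C against (Highway, Bridge): payoffs 8, 1 → best response Bridge.
Driver C against (Avenue, Avenue): payoffs 8, 1 → best response Bridge.
Driver C against (Avenue, Bridge): payoffs 1, 6 → best response Tunnel.
No profile is a mutual best response for all players.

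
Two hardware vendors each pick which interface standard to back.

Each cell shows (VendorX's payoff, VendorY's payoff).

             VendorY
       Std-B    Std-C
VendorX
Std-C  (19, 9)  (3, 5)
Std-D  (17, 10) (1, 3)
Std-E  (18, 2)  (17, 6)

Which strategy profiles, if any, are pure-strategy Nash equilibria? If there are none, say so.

(Std-C, Std-B); (Std-E, Std-C)

VendorX against Std-B: payoffs 19, 17, 18 → best response Std-C.
VendorX against Std-C: payoffs 3, 1, 17 → best response Std-E.
VendorY against Std-C: payoffs 9, 5 → best response Std-B.
VendorY against Std-D: payoffs 10, 3 → best response Std-B.
VendorY against Std-E: payoffs 2, 6 → best response Std-C.
Mutual best responses: (Std-C, Std-B); (Std-E, Std-C).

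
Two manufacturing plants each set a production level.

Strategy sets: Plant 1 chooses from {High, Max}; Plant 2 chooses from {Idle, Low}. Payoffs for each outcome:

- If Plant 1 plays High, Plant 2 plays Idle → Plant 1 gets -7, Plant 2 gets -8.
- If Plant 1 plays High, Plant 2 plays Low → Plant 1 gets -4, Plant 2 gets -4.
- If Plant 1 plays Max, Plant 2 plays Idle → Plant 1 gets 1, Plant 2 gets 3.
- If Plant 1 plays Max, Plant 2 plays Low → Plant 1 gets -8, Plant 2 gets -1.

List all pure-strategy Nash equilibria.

(High, Idle): Plant 1 can switch to Max (-7 → 1). Not NE.
(High, Low): Plant 1 gets -4, best alternative -8; Plant 2 gets -4, best alternative -8. No profitable deviation — NE.
(Max, Idle): Plant 1 gets 1, best alternative -7; Plant 2 gets 3, best alternative -1. No profitable deviation — NE.
(Max, Low): Plant 1 can switch to High (-8 → -4). Not NE.

Pure-strategy Nash equilibria: (High, Low), (Max, Idle)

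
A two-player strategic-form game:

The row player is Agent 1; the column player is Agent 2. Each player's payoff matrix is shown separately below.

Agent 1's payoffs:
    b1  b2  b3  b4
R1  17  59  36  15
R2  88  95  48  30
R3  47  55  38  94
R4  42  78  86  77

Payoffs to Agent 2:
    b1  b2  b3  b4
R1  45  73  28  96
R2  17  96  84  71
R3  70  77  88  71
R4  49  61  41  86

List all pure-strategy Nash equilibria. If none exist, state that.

For each strategy profile, look for a profitable unilateral deviation.
(R1, b1): Agent 1 can switch to R2 (17 → 88). Not NE.
(R1, b2): Agent 1 can switch to R2 (59 → 95). Not NE.
(R1, b3): Agent 1 can switch to R2 (36 → 48). Not NE.
(R1, b4): Agent 1 can switch to R2 (15 → 30). Not NE.
(R2, b1): Agent 2 can switch to b2 (17 → 96). Not NE.
(R2, b2): Agent 1 gets 95, best alternative 78; Agent 2 gets 96, best alternative 84. No profitable deviation — NE.
(R2, b3): Agent 1 can switch to R4 (48 → 86). Not NE.
(R2, b4): Agent 1 can switch to R3 (30 → 94). Not NE.
(R3, b1): Agent 1 can switch to R2 (47 → 88). Not NE.
(The remaining 7 profiles each have a profitable deviation by the same check.)

Pure NE: (R2, b2)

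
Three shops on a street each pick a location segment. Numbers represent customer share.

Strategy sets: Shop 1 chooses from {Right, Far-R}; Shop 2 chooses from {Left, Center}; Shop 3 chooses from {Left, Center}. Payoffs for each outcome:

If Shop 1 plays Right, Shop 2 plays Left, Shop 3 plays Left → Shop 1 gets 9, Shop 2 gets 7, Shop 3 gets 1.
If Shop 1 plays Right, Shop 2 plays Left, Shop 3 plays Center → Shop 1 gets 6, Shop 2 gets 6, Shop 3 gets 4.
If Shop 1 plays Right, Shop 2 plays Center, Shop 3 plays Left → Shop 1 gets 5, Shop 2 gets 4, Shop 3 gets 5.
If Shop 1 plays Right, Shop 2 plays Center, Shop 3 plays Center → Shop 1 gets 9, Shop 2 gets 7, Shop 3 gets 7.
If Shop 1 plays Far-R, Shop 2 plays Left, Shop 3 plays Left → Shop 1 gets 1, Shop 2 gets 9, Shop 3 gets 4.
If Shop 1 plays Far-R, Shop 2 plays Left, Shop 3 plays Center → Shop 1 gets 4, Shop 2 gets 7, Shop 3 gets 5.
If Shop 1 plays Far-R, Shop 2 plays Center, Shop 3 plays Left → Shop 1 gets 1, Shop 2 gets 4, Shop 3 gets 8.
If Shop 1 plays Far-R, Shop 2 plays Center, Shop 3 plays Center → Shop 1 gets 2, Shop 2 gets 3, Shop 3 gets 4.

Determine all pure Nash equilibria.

Pure NE: (Right, Center, Center)

Shop 1 against (Left, Left): payoffs 9, 1 → best response Right.
Shop 1 against (Left, Center): payoffs 6, 4 → best response Right.
Shop 1 against (Center, Left): payoffs 5, 1 → best response Right.
Shop 1 against (Center, Center): payoffs 9, 2 → best response Right.
Shop 2 against (Right, Left): payoffs 7, 4 → best response Left.
Shop 2 against (Right, Center): payoffs 6, 7 → best response Center.
Shop 2 against (Far-R, Left): payoffs 9, 4 → best response Left.
Shop 2 against (Far-R, Center): payoffs 7, 3 → best response Left.
Shop 3 against (Right, Left): payoffs 1, 4 → best response Center.
Shop 3 against (Right, Center): payoffs 5, 7 → best response Center.
Shop 3 against (Far-R, Left): payoffs 4, 5 → best response Center.
Shop 3 against (Far-R, Center): payoffs 8, 4 → best response Left.
Mutual best responses: (Right, Center, Center).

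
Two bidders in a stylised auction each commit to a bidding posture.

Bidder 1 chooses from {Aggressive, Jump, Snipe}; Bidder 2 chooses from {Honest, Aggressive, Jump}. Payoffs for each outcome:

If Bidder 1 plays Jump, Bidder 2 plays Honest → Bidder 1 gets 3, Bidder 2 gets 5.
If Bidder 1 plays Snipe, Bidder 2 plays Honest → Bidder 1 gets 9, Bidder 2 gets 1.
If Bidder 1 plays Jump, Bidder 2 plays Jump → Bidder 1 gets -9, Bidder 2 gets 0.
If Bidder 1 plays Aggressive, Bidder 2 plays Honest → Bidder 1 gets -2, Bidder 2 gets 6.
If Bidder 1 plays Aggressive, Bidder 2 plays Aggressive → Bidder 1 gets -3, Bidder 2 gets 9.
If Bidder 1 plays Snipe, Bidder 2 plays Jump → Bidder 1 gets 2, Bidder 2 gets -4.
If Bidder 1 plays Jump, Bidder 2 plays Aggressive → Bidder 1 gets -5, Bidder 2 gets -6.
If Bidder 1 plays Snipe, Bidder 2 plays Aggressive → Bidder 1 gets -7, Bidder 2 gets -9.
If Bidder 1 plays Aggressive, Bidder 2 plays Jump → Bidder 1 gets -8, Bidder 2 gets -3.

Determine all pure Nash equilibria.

For each strategy profile, look for a profitable unilateral deviation.
(Aggressive, Honest): Bidder 1 can switch to Jump (-2 → 3). Not NE.
(Aggressive, Aggressive): Bidder 1 gets -3, best alternative -5; Bidder 2 gets 9, best alternative 6. No profitable deviation — NE.
(Aggressive, Jump): Bidder 1 can switch to Snipe (-8 → 2). Not NE.
(Jump, Honest): Bidder 1 can switch to Snipe (3 → 9). Not NE.
(Jump, Aggressive): Bidder 1 can switch to Aggressive (-5 → -3). Not NE.
(Jump, Jump): Bidder 1 can switch to Aggressive (-9 → -8). Not NE.
(Snipe, Honest): Bidder 1 gets 9, best alternative 3; Bidder 2 gets 1, best alternative -4. No profitable deviation — NE.
(Snipe, Aggressive): Bidder 1 can switch to Aggressive (-7 → -3). Not NE.
(Snipe, Jump): Bidder 2 can switch to Honest (-4 → 1). Not NE.

Pure-strategy Nash equilibria: (Aggressive, Aggressive), (Snipe, Honest)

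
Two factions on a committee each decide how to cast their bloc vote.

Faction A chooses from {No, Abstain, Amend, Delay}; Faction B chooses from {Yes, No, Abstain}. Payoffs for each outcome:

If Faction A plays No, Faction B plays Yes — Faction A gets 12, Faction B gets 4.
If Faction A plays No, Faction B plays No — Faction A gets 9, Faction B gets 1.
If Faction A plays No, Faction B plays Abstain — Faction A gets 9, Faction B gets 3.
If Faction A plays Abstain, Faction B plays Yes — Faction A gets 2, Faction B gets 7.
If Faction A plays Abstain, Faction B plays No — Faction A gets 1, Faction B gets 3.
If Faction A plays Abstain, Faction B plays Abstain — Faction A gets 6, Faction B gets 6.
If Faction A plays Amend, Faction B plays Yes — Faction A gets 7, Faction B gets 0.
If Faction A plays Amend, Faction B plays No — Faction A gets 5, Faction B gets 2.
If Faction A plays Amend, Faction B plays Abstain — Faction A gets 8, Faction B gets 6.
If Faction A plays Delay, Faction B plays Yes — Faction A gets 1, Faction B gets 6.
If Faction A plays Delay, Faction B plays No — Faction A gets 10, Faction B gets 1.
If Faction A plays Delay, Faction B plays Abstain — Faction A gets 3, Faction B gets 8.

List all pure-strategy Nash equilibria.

(No, Yes): Faction A gets 12, best alternative 7; Faction B gets 4, best alternative 3. No profitable deviation — NE.
(No, No): Faction A can switch to Delay (9 → 10). Not NE.
(No, Abstain): Faction B can switch to Yes (3 → 4). Not NE.
(Abstain, Yes): Faction A can switch to No (2 → 12). Not NE.
(Abstain, No): Faction A can switch to No (1 → 9). Not NE.
(Abstain, Abstain): Faction A can switch to No (6 → 9). Not NE.
(Amend, Yes): Faction A can switch to No (7 → 12). Not NE.
(Amend, No): Faction A can switch to No (5 → 9). Not NE.
(Amend, Abstain): Faction A can switch to No (8 → 9). Not NE.
(The remaining 3 profiles each have a profitable deviation by the same check.)

(No, Yes)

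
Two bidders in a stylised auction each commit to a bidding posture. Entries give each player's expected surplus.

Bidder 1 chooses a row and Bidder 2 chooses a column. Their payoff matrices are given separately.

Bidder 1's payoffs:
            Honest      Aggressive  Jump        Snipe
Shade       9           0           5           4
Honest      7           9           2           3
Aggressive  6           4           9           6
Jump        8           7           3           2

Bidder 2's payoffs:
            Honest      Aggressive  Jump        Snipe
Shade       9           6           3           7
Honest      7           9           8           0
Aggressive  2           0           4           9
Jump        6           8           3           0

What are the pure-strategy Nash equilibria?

(Shade, Honest) and (Honest, Aggressive) and (Aggressive, Snipe)

For each player, find the best response to each opponent profile; mutual best responses are the pure NE.
Bidder 1 against Honest: payoffs 9, 7, 6, 8 → best response Shade.
Bidder 1 against Aggressive: payoffs 0, 9, 4, 7 → best response Honest.
Bidder 1 against Jump: payoffs 5, 2, 9, 3 → best response Aggressive.
Bidder 1 against Snipe: payoffs 4, 3, 6, 2 → best response Aggressive.
Bidder 2 against Shade: payoffs 9, 6, 3, 7 → best response Honest.
Bidder 2 against Honest: payoffs 7, 9, 8, 0 → best response Aggressive.
Bidder 2 against Aggressive: payoffs 2, 0, 4, 9 → best response Snipe.
Bidder 2 against Jump: payoffs 6, 8, 3, 0 → best response Aggressive.
Mutual best responses: (Shade, Honest); (Honest, Aggressive); (Aggressive, Snipe).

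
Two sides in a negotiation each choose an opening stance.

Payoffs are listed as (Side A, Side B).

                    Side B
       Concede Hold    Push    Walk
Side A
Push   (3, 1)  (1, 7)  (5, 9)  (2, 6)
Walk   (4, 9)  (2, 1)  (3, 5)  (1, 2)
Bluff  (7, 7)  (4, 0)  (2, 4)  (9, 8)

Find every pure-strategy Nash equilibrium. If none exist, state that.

(Push, Concede): Side A can switch to Walk (3 → 4). Not NE.
(Push, Hold): Side A can switch to Walk (1 → 2). Not NE.
(Push, Push): Side A gets 5, best alternative 3; Side B gets 9, best alternative 7. No profitable deviation — NE.
(Push, Walk): Side A can switch to Bluff (2 → 9). Not NE.
(Walk, Concede): Side A can switch to Bluff (4 → 7). Not NE.
(Walk, Hold): Side A can switch to Bluff (2 → 4). Not NE.
(Walk, Push): Side A can switch to Push (3 → 5). Not NE.
(Walk, Walk): Side A can switch to Push (1 → 2). Not NE.
(Bluff, Concede): Side B can switch to Walk (7 → 8). Not NE.
(Bluff, Hold): Side B can switch to Concede (0 → 7). Not NE.
(Bluff, Push): Side A can switch to Push (2 → 5). Not NE.
(Bluff, Walk): Side A gets 9, best alternative 2; Side B gets 8, best alternative 7. No profitable deviation — NE.

(Push, Push), (Bluff, Walk)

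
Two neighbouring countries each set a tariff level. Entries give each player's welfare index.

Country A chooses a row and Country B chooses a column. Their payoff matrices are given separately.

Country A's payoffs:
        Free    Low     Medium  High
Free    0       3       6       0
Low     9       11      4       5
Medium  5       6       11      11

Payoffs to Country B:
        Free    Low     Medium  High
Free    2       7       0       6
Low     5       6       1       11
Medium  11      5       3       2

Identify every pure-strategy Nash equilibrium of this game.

There is no pure-strategy Nash equilibrium.

Country A against Free: payoffs 0, 9, 5 → best response Low.
Country A against Low: payoffs 3, 11, 6 → best response Low.
Country A against Medium: payoffs 6, 4, 11 → best response Medium.
Country A against High: payoffs 0, 5, 11 → best response Medium.
Country B against Free: payoffs 2, 7, 0, 6 → best response Low.
Country B against Low: payoffs 5, 6, 1, 11 → best response High.
Country B against Medium: payoffs 11, 5, 3, 2 → best response Free.
No profile is a mutual best response for all players.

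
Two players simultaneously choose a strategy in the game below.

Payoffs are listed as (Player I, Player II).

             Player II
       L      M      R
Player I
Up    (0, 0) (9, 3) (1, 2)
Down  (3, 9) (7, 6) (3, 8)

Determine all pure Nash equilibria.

Check each profile: it is a Nash equilibrium iff no player can strictly gain by switching unilaterally.
(Up, L): Player I can switch to Down (0 → 3). Not NE.
(Up, M): Player I gets 9, best alternative 7; Player II gets 3, best alternative 2. No profitable deviation — NE.
(Up, R): Player I can switch to Down (1 → 3). Not NE.
(Down, L): Player I gets 3, best alternative 0; Player II gets 9, best alternative 8. No profitable deviation — NE.
(Down, M): Player I can switch to Up (7 → 9). Not NE.
(Down, R): Player II can switch to L (8 → 9). Not NE.

Pure-strategy Nash equilibria: (Up, M) and (Down, L)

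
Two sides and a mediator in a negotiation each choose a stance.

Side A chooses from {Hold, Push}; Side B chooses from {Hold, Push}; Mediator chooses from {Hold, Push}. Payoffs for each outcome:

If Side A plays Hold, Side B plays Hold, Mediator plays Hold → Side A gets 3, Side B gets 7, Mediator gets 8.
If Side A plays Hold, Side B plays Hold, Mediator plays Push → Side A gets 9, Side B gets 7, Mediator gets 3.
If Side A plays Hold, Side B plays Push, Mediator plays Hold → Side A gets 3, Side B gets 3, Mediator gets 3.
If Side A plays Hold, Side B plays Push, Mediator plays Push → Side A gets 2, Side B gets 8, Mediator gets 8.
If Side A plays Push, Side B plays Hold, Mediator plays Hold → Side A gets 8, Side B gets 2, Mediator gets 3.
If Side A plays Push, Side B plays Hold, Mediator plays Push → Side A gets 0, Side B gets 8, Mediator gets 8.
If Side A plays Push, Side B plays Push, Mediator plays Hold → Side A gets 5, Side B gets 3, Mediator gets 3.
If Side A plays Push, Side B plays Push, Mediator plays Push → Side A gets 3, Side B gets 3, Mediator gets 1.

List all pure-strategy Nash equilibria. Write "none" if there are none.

Mark each player's best response to every combination of opponents' strategies; a profile where every player is best-responding is a pure Nash equilibrium.
Side A against (Hold, Hold): payoffs 3, 8 → best response Push.
Side A against (Hold, Push): payoffs 9, 0 → best response Hold.
Side A against (Push, Hold): payoffs 3, 5 → best response Push.
Side A against (Push, Push): payoffs 2, 3 → best response Push.
Side B against (Hold, Hold): payoffs 7, 3 → best response Hold.
Side B against (Hold, Push): payoffs 7, 8 → best response Push.
Side B against (Push, Hold): payoffs 2, 3 → best response Push.
Side B against (Push, Push): payoffs 8, 3 → best response Hold.
Mediator against (Hold, Hold): payoffs 8, 3 → best response Hold.
Mediator against (Hold, Push): payoffs 3, 8 → best response Push.
Mediator against (Push, Hold): payoffs 3, 8 → best response Push.
Mediator against (Push, Push): payoffs 3, 1 → best response Hold.
Mutual best responses: (Push, Push, Hold).

The unique pure-strategy Nash equilibrium is (Push, Push, Hold).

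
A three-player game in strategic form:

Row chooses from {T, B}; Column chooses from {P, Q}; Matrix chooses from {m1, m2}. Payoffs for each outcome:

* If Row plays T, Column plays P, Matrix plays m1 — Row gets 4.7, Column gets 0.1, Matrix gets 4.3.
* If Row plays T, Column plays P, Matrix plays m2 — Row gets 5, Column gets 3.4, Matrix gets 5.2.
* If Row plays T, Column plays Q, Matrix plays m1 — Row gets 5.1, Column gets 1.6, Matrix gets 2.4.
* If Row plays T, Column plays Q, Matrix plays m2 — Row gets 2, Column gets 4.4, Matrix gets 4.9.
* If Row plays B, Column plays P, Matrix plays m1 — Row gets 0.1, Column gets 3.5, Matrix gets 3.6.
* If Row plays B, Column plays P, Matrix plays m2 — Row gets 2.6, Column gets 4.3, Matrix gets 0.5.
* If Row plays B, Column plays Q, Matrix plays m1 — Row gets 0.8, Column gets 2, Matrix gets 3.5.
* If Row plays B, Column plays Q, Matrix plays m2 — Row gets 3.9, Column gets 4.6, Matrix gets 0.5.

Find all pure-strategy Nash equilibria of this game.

No pure-strategy Nash equilibrium.

Row against (P, m1): payoffs 4.7, 0.1 → best response T.
Row against (P, m2): payoffs 5, 2.6 → best response T.
Row against (Q, m1): payoffs 5.1, 0.8 → best response T.
Row against (Q, m2): payoffs 2, 3.9 → best response B.
Column against (T, m1): payoffs 0.1, 1.6 → best response Q.
Column against (T, m2): payoffs 3.4, 4.4 → best response Q.
Column against (B, m1): payoffs 3.5, 2 → best response P.
Column against (B, m2): payoffs 4.3, 4.6 → best response Q.
Matrix against (T, P): payoffs 4.3, 5.2 → best response m2.
Matrix against (T, Q): payoffs 2.4, 4.9 → best response m2.
Matrix against (B, P): payoffs 3.6, 0.5 → best response m1.
Matrix against (B, Q): payoffs 3.5, 0.5 → best response m1.
No profile is a mutual best response for all players.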